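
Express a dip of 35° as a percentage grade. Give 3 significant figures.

70.0%

grade % = 100 × tan 35° = 100 × 0.7002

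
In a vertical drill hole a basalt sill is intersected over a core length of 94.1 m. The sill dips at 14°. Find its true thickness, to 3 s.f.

91.3 m

True thickness t = h · cos(dip) = 94.1 × cos 14°
t = 94.1 × 0.9703 = 91.305 m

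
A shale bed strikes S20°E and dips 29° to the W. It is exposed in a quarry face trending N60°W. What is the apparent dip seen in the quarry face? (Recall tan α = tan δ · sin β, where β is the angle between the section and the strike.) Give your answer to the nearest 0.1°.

19.6°

The strike is S20°E and the section trends N60°W; the acute angle between them is β = 40°.
tan α = tan 29° × sin 40° = 0.5543 × 0.6428 = 0.3563
α = arctan(0.3563) = 19.61°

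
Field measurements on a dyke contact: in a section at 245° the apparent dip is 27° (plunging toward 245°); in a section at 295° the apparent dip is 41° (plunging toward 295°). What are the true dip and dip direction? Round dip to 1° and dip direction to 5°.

Represent each trace as a vector plunging at its apparent dip toward its trend (east-north-up frame): v₁ = (-0.808, -0.377, -0.454), v₂ = (-0.684, 0.319, -0.656).
Cross product v₁ × v₂ gives the pole to the plane: n ∝ (-0.392, 0.219, 0.515).
Dip δ = arctan(|n_h|/n_z) = arctan(0.449/0.515) = 41.1°.
Dip direction = atan2(-0.392, 0.219) = 299° (azimuth of n's horizontal projection).

true dip 41°, dip direction 300°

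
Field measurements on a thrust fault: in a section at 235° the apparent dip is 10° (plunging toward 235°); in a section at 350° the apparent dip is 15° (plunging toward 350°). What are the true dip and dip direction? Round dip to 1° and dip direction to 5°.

true dip 23°, dip direction 300°

The two traces are lines in the plane: v₁ = (sin 235°·cos 10°, cos 235°·cos 10°, −sin 10°), v₂ = (sin 350°·cos 15°, cos 350°·cos 15°, −sin 15°).
n = v₁ × v₂ = (-0.311, 0.180, 0.862) (taken with n_z > 0).
Dip δ = arctan(|n_h|/n_z) = arctan(0.359/0.862) = 22.6°.
Dip direction = azimuth of (n_x, n_y) = atan2(-0.311, 0.180) = 300°.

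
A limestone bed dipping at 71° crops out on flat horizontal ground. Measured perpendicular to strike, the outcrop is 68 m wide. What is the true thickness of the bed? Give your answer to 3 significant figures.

True thickness t = w · sin(dip) = 68 × sin 71°
t = 68 × 0.9455 = 64.295 m

64.3 m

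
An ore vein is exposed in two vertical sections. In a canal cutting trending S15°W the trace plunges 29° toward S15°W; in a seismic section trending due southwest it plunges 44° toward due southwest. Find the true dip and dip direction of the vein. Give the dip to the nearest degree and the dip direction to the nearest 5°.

true dip 48°, dip direction 255°

Represent each trace as a vector plunging at its apparent dip toward its trend (east-north-up frame): v₁ = (-0.226, -0.845, -0.485), v₂ = (-0.509, -0.509, -0.695).
n = v₁ × v₂ = (-0.340, -0.089, 0.315) (taken with n_z > 0).
Dip δ = arctan(|n_h|/n_z) = arctan(0.352/0.315) = 48.2°.
Dip direction = azimuth of (n_x, n_y) = atan2(-0.340, -0.089) = 255°.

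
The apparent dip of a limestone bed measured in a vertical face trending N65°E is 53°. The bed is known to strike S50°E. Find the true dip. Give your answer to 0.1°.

55.7°

β = acute angle between strike S50°E and section N65°E = 65°.
tan δ = tan α / sin β = tan 53° / sin 65° = 1.3270 / 0.9063 = 1.4642
δ = arctan(1.4642) = 55.67°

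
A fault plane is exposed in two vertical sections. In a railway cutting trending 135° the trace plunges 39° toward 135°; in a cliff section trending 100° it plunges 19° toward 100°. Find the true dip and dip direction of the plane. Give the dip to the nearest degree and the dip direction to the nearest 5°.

true dip 44°, dip direction 170°

Represent each trace as a vector plunging at its apparent dip toward its trend (east-north-up frame): v₁ = (0.550, -0.550, -0.629), v₂ = (0.931, -0.164, -0.326).
n = v₁ × v₂ = (0.076, -0.407, 0.421) (taken with n_z > 0).
tan δ = √(n_x²+n_y²)/n_z = 0.414/0.421, so δ = 44.5°.
The horizontal component of n points toward azimuth atan2(n_x, n_y) = 169°, the dip direction.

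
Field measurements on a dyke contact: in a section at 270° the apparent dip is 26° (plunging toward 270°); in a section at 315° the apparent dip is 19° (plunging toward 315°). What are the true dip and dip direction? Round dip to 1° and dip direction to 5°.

true dip 26°, dip direction 270°

Each apparent-dip line lies in the plane. As unit vectors (x east, y north, z up), v₁ plunges 26°→270° and v₂ plunges 19°→315°.
The plane normal is n = v₁ × v₂ ∝ (-0.293, -0.000, 0.601).
True dip = arccos(n_z / |n|) = arccos(0.8988) = 26.0°.
Dip direction = atan2(-0.293, -0.000) = 270° (azimuth of n's horizontal projection).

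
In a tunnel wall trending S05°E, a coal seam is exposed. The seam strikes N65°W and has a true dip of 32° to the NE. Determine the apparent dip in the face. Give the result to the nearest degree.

Angle between strike (N65°W) and section (S05°E): β = 60°.
tan α = tan 32° × sin 60° = 0.6249 × 0.8660 = 0.5412
α = arctan(0.5412) = 28.42°

28°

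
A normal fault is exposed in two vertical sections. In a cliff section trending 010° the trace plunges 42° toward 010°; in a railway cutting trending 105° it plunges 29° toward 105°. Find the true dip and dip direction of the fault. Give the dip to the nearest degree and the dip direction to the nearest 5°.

The two traces are lines in the plane: v₁ = (sin 10°·cos 42°, cos 10°·cos 42°, −sin 42°), v₂ = (sin 105°·cos 29°, cos 105°·cos 29°, −sin 29°).
The plane normal is n = v₁ × v₂ ∝ (0.506, 0.503, 0.647).
True dip = arccos(n_z / |n|) = arccos(0.6720) = 47.8°.
Dip direction = azimuth of (n_x, n_y) = atan2(0.506, 0.503) = 45°.

true dip 48°, dip direction 045°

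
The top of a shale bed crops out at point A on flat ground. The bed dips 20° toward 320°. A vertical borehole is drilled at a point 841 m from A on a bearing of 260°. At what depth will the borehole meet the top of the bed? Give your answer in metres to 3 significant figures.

The hole lies 60° from the dip direction, so the down-dip offset is 841 × cos 60° = 420.50 m.
Depth = down-dip offset × tan(dip) = 420.50 × tan 20° = 420.50 × 0.3640
Depth = 153.05 m

153 m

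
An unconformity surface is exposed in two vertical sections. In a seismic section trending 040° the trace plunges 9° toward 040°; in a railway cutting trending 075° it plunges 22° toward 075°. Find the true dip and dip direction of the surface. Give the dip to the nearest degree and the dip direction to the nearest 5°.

true dip 27°, dip direction 110°

The two traces are lines in the plane: v₁ = (sin 40°·cos 9°, cos 40°·cos 9°, −sin 9°), v₂ = (sin 75°·cos 22°, cos 75°·cos 22°, −sin 22°).
Cross product v₁ × v₂ gives the pole to the plane: n ∝ (0.246, -0.098, 0.525).
tan δ = √(n_x²+n_y²)/n_z = 0.265/0.525, so δ = 26.7°.
Dip direction = atan2(0.246, -0.098) = 112° (azimuth of n's horizontal projection).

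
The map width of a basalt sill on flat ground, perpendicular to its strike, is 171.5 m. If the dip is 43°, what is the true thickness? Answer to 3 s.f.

117 m

True thickness t = w · sin(dip) = 171.5 × sin 43°
t = 171.5 × 0.6820 = 116.963 m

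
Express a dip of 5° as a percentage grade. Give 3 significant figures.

8.75%

grade % = 100 × tan 5° = 100 × 0.0875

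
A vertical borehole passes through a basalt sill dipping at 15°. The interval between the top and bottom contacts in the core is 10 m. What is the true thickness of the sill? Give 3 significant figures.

True thickness t = h · cos(dip) = 10 × cos 15°
t = 10 × 0.9659 = 9.659 m

9.66 m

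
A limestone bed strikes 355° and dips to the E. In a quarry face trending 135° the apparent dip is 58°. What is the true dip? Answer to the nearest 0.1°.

The section is 40° from the strike.
tan(true dip) = tan 58° / sin 40° = 2.4897
δ = arctan(2.4897) = 68.12°

68.1°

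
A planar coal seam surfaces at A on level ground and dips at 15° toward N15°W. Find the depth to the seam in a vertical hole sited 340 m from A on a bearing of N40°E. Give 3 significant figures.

The hole lies 55° from the dip direction, so the down-dip offset is 340 × cos 55° = 195.02 m.
Depth = down-dip offset × tan(dip) = 195.02 × tan 15° = 195.02 × 0.2679
Depth = 52.25 m

52.3 m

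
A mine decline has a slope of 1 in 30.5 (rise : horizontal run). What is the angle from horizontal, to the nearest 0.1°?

tan θ = 1/30.5 = 0.0328
θ = arctan(0.0328) = 1.88°

1.9°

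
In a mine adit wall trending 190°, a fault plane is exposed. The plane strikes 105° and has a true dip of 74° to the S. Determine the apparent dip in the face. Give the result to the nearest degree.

74°

Angle between strike (105°) and section (190°): β = 85°.
tan(apparent dip) = tan 74° · sin 85° = 3.4741
α = arctan(3.4741) = 73.94°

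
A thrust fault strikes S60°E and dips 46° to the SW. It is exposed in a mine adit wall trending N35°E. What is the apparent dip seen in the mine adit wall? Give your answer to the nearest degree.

The section lies 85° from the strike.
tan(apparent dip) = tan 46° · sin 85° = 1.0316
apparent dip = arctan 1.0316 = 45.89°

46°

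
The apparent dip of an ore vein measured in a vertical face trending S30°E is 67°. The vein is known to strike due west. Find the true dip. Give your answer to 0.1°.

69.8°

β = acute angle between strike due west and section S30°E = 60°.
tan(true dip) = tan 67° / sin 60° = 2.7203
true dip = arctan 2.7203 = 69.82°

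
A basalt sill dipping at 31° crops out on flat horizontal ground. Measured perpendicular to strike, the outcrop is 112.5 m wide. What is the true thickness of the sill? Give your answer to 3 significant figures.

57.9 m

True thickness t = w · sin(dip) = 112.5 × sin 31°
t = 112.5 × 0.5150 = 57.942 m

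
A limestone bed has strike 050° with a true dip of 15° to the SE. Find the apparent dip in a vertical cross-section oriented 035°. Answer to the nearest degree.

4°

Angle between strike (050°) and section (035°): β = 15°.
tan α = tan 15° × sin 15° = 0.2679 × 0.2588 = 0.0694
apparent dip = arctan 0.0694 = 3.97°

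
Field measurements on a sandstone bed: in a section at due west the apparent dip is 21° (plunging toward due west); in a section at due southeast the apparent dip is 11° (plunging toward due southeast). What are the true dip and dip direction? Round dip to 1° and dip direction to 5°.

true dip 37°, dip direction 210°

Each apparent-dip line lies in the plane. As unit vectors (x east, y north, z up), v₁ plunges 21°→due west and v₂ plunges 11°→due southeast.
n = v₁ × v₂ = (-0.249, -0.427, 0.648) (taken with n_z > 0).
Dip δ = arctan(|n_h|/n_z) = arctan(0.494/0.648) = 37.3°.
The horizontal component of n points toward azimuth atan2(n_x, n_y) = 210°, the dip direction.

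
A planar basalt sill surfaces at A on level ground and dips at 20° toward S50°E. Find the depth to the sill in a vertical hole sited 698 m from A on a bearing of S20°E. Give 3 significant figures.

220 m

The hole lies 30° from the dip direction, so the down-dip offset is 698 × cos 30° = 604.49 m.
Depth = down-dip offset × tan(dip) = 604.49 × tan 20° = 604.49 × 0.3640
Depth = 220.01 m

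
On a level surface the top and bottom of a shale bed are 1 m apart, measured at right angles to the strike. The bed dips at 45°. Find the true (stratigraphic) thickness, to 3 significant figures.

0.707 m

True thickness t = w · sin(dip) = 1 × sin 45°
t = 1 × 0.7071 = 0.707 m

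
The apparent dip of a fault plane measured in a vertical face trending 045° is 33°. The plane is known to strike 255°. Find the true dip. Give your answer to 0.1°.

52.4°

β = acute angle between strike 255° and section 045° = 30°.
tan(true dip) = tan 33° / sin 30° = 1.2988
δ = arctan(1.2988) = 52.41°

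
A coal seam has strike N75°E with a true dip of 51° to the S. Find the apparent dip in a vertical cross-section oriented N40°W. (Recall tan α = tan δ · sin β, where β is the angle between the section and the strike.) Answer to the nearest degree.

48°

The section lies 65° from the strike.
tan α = tan 51° × sin 65° = 1.2349 × 0.9063 = 1.1192
α = arctan(1.1192) = 48.22°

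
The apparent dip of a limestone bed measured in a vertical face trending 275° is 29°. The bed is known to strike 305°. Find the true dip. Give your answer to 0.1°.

β = acute angle between strike 305° and section 275° = 30°.
tan(true dip) = tan 29° / sin 30° = 1.1086
δ = arctan(1.1086) = 47.95°

47.9°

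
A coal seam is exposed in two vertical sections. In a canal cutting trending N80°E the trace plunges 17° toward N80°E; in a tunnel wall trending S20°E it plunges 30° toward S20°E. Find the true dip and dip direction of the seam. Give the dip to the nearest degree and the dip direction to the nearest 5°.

Represent each trace as a vector plunging at its apparent dip toward its trend (east-north-up frame): v₁ = (0.942, 0.166, -0.292), v₂ = (0.296, -0.814, -0.500).
n = v₁ × v₂ = (0.321, -0.384, 0.816) (taken with n_z > 0).
True dip = arccos(n_z / |n|) = arccos(0.8522) = 31.5°.
The horizontal component of n points toward azimuth atan2(n_x, n_y) = 140°, the dip direction.

true dip 32°, dip direction 140°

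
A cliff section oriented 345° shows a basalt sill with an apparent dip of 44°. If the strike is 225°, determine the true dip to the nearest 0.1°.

The section is 60° from the strike.
tan(true dip) = tan 44° / sin 60° = 1.1151
δ = arctan(1.1151) = 48.11°

48.1°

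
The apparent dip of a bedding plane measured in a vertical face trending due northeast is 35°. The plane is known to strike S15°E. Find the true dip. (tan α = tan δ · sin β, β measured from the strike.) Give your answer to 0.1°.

The section is 60° from the strike.
tan(true dip) = tan 35° / sin 60° = 0.8085
true dip = arctan 0.8085 = 38.96°

39.0°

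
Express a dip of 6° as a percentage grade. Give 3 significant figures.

10.5%

grade % = 100 × tan 6° = 100 × 0.1051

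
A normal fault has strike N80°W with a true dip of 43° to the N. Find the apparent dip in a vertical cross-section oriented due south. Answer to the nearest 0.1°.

The strike is N80°W and the section trends due south; the acute angle between them is β = 80°.
tan(apparent dip) = tan 43° · sin 80° = 0.9183
apparent dip = arctan 0.9183 = 42.56°

42.6°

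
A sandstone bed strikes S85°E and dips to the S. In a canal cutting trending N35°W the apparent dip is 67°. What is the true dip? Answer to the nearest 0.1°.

β = acute angle between strike S85°E and section N35°W = 50°.
tan(true dip) = tan 67° / sin 50° = 3.0753
δ = arctan(3.0753) = 71.99°

72.0°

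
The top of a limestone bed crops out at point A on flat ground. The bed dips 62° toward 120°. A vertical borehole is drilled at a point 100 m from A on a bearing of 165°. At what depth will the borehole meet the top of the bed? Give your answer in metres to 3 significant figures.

The hole lies 45° from the dip direction, so the down-dip offset is 100 × cos 45° = 70.71 m.
Depth = down-dip offset × tan(dip) = 70.71 × tan 62° = 70.71 × 1.8807
Depth = 132.99 m

133 m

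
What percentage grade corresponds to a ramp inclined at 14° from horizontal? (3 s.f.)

grade % = 100 × tan 14° = 100 × 0.2493

24.9%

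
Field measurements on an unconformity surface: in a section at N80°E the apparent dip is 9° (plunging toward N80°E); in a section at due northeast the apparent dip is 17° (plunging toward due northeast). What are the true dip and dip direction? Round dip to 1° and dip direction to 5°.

Represent each trace as a vector plunging at its apparent dip toward its trend (east-north-up frame): v₁ = (0.973, 0.172, -0.156), v₂ = (0.676, 0.676, -0.292).
n = v₁ × v₂ = (0.056, 0.179, 0.542) (taken with n_z > 0).
Dip δ = arctan(|n_h|/n_z) = arctan(0.187/0.542) = 19.0°.
Dip direction = atan2(0.056, 0.179) = 17° (azimuth of n's horizontal projection).

true dip 19°, dip direction 015°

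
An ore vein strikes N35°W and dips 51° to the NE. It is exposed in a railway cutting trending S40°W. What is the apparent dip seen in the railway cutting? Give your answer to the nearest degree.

50°

The strike is N35°W and the section trends S40°W; the acute angle between them is β = 75°.
tan(apparent dip) = tan 51° · sin 75° = 1.1928
apparent dip = arctan 1.1928 = 50.03°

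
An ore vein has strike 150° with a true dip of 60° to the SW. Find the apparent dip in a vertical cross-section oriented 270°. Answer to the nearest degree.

The section lies 60° from the strike.
tan α = tan 60° × sin 60° = 1.7321 × 0.8660 = 1.5000
α = arctan(1.5000) = 56.31°

56°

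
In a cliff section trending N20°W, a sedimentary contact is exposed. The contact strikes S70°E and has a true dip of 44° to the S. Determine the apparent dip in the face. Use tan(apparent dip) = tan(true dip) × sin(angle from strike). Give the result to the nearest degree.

36°

Angle between strike (S70°E) and section (N20°W): β = 50°.
tan α = tan 44° × sin 50° = 0.9657 × 0.7660 = 0.7398
apparent dip = arctan 0.7398 = 36.49°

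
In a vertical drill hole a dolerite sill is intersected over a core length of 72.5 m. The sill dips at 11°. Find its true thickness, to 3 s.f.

True thickness t = h · cos(dip) = 72.5 × cos 11°
t = 72.5 × 0.9816 = 71.168 m

71.2 m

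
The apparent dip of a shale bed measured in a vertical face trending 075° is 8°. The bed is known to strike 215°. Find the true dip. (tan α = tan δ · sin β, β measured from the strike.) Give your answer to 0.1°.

β = acute angle between strike 215° and section 075° = 40°.
tan(true dip) = tan 8° / sin 40° = 0.2186
δ = arctan(0.2186) = 12.33°

12.3°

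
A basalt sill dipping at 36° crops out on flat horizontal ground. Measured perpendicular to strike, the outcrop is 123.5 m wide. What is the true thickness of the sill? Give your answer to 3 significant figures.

True thickness t = w · sin(dip) = 123.5 × sin 36°
t = 123.5 × 0.5878 = 72.591 m

72.6 m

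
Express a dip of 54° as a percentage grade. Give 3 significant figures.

138%

grade % = 100 × tan 54° = 100 × 1.3764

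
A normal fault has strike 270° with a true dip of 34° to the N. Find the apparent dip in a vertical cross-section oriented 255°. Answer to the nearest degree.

10°

The strike is 270° and the section trends 255°; the acute angle between them is β = 15°.
tan(apparent dip) = tan 34° · sin 15° = 0.1746
α = arctan(0.1746) = 9.90°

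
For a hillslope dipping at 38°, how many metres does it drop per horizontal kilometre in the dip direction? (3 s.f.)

drop per km = 1000 × tan 38° = 1000 × 0.7813

781 m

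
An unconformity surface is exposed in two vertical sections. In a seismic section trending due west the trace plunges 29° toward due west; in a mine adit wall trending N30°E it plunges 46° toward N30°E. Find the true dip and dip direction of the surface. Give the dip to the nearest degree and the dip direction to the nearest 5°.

true dip 58°, dip direction 340°

Each apparent-dip line lies in the plane. As unit vectors (x east, y north, z up), v₁ plunges 29°→due west and v₂ plunges 46°→N30°E.
Cross product v₁ × v₂ gives the pole to the plane: n ∝ (-0.292, 0.798, 0.526).
True dip = arccos(n_z / |n|) = arccos(0.5267) = 58.2°.
The horizontal component of n points toward azimuth atan2(n_x, n_y) = 340°, the dip direction.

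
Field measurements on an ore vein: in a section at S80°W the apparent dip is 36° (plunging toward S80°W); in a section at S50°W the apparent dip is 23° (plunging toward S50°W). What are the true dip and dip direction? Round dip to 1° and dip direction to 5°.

true dip 40°, dip direction 290°

The two traces are lines in the plane: v₁ = (sin 260°·cos 36°, cos 260°·cos 36°, −sin 36°), v₂ = (sin 230°·cos 23°, cos 230°·cos 23°, −sin 23°).
The plane normal is n = v₁ × v₂ ∝ (-0.293, 0.103, 0.372).
Dip δ = arctan(|n_h|/n_z) = arctan(0.311/0.372) = 39.8°.
The horizontal component of n points toward azimuth atan2(n_x, n_y) = 289°, the dip direction.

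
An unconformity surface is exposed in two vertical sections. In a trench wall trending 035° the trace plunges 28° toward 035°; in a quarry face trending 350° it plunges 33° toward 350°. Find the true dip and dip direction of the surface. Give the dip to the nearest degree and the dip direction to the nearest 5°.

Each apparent-dip line lies in the plane. As unit vectors (x east, y north, z up), v₁ plunges 28°→035° and v₂ plunges 33°→350°.
The plane normal is n = v₁ × v₂ ∝ (-0.006, 0.344, 0.524).
True dip = arccos(n_z / |n|) = arccos(0.8356) = 33.3°.
Dip direction = atan2(-0.006, 0.344) = 359° (azimuth of n's horizontal projection).

true dip 33°, dip direction 000°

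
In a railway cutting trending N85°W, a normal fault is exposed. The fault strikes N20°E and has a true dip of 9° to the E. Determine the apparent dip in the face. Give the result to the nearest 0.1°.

8.7°

The section lies 75° from the strike.
tan α = tan 9° × sin 75° = 0.1584 × 0.9659 = 0.1530
α = arctan(0.1530) = 8.70°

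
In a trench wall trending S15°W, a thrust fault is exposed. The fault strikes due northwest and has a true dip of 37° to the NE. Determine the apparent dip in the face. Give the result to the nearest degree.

33°

The section lies 60° from the strike.
tan α = tan 37° × sin 60° = 0.7536 × 0.8660 = 0.6526
α = arctan(0.6526) = 33.13°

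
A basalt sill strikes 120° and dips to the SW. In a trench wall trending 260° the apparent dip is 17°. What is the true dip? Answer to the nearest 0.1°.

25.4°

β = acute angle between strike 120° and section 260° = 40°.
tan(true dip) = tan 17° / sin 40° = 0.4756
true dip = arctan 0.4756 = 25.44°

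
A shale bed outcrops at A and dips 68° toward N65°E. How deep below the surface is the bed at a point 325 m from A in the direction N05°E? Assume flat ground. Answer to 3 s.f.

402 m

The hole lies 60° from the dip direction, so the down-dip offset is 325 × cos 60° = 162.50 m.
Depth = down-dip offset × tan(dip) = 162.50 × tan 68° = 162.50 × 2.4751
Depth = 402.20 m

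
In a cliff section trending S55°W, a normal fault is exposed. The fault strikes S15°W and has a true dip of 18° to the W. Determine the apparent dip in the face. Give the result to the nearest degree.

12°

The section lies 40° from the strike.
tan α = tan 18° × sin 40° = 0.3249 × 0.6428 = 0.2089
α = arctan(0.2089) = 11.80°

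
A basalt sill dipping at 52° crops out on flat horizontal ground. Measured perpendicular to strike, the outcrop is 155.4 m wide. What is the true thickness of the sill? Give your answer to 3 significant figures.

True thickness t = w · sin(dip) = 155.4 × sin 52°
t = 155.4 × 0.7880 = 122.457 m

122 m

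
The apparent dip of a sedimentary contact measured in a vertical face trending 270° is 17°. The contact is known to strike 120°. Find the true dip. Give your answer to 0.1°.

The section is 30° from the strike.
tan(true dip) = tan 17° / sin 30° = 0.6115
true dip = arctan 0.6115 = 31.44°

31.4°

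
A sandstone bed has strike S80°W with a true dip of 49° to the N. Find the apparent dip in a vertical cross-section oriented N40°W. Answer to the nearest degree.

45°

The section lies 60° from the strike.
tan α = tan 49° × sin 60° = 1.1504 × 0.8660 = 0.9962
apparent dip = arctan 0.9962 = 44.89°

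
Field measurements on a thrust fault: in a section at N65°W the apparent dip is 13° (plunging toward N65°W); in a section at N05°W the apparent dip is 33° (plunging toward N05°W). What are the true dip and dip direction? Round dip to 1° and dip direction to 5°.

true dip 33°, dip direction 005°

Represent each trace as a vector plunging at its apparent dip toward its trend (east-north-up frame): v₁ = (-0.883, 0.412, -0.225), v₂ = (-0.073, 0.835, -0.545).
n = v₁ × v₂ = (0.036, 0.465, 0.708) (taken with n_z > 0).
True dip = arccos(n_z / |n|) = arccos(0.8352) = 33.4°.
Dip direction = atan2(0.036, 0.465) = 4° (azimuth of n's horizontal projection).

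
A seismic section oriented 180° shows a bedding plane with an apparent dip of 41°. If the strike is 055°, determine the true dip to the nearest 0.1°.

46.7°

β = acute angle between strike 055° and section 180° = 55°.
tan δ = tan α / sin β = tan 41° / sin 55° = 0.8693 / 0.8192 = 1.0612
true dip = arctan 1.0612 = 46.70°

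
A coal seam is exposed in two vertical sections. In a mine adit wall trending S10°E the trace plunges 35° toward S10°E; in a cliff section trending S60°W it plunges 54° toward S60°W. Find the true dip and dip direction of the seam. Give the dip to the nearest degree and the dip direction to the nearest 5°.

Each apparent-dip line lies in the plane. As unit vectors (x east, y north, z up), v₁ plunges 35°→S10°E and v₂ plunges 54°→S60°W.
n = v₁ × v₂ = (-0.484, -0.407, 0.452) (taken with n_z > 0).
tan δ = √(n_x²+n_y²)/n_z = 0.632/0.452, so δ = 54.4°.
The horizontal component of n points toward azimuth atan2(n_x, n_y) = 230°, the dip direction.

true dip 54°, dip direction 230°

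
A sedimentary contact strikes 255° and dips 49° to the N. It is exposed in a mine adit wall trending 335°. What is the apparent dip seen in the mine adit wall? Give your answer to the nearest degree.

49°

The section lies 80° from the strike.
tan(apparent dip) = tan 49° · sin 80° = 1.1329
α = arctan(1.1329) = 48.57°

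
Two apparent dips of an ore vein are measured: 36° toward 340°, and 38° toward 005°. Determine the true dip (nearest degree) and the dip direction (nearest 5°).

true dip 38°, dip direction 000°

Represent each trace as a vector plunging at its apparent dip toward its trend (east-north-up frame): v₁ = (-0.277, 0.760, -0.588), v₂ = (0.069, 0.785, -0.616).
The plane normal is n = v₁ × v₂ ∝ (0.007, 0.211, 0.269).
True dip = arccos(n_z / |n|) = arccos(0.7875) = 38.0°.
Dip direction = azimuth of (n_x, n_y) = atan2(0.007, 0.211) = 2°.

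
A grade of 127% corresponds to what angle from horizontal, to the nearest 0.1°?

tan θ = 127/100 = 1.2700
θ = arctan(1.2700) = 51.78°

51.8°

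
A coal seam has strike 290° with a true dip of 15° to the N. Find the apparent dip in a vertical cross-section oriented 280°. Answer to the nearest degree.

3°

Angle between strike (290°) and section (280°): β = 10°.
tan α = tan 15° × sin 10° = 0.2679 × 0.1736 = 0.0465
apparent dip = arctan 0.0465 = 2.66°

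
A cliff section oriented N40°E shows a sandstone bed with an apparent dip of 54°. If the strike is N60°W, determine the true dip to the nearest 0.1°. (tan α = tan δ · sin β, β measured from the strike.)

The section is 80° from the strike.
tan δ = tan α / sin β = tan 54° / sin 80° = 1.3764 / 0.9848 = 1.3976
δ = arctan(1.3976) = 54.42°

54.4°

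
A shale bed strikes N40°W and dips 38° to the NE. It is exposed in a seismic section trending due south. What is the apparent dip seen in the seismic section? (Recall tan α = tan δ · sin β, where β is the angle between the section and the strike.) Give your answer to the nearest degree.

27°

The section lies 40° from the strike.
tan(apparent dip) = tan 38° · sin 40° = 0.5022
α = arctan(0.5022) = 26.67°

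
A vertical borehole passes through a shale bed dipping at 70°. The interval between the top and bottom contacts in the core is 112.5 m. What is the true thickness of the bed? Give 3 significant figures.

True thickness t = h · cos(dip) = 112.5 × cos 70°
t = 112.5 × 0.3420 = 38.477 m

38.5 m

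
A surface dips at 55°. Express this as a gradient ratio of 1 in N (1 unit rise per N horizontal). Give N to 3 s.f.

1 in 0.700

1 : N means tan θ = 1/N, so N = 1/tan 55° = 1/1.4281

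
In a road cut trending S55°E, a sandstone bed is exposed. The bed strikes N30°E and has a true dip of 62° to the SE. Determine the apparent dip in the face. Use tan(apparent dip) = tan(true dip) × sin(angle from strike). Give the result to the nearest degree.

Angle between strike (N30°E) and section (S55°E): β = 85°.
tan α = tan 62° × sin 85° = 1.8807 × 0.9962 = 1.8736
α = arctan(1.8736) = 61.91°

62°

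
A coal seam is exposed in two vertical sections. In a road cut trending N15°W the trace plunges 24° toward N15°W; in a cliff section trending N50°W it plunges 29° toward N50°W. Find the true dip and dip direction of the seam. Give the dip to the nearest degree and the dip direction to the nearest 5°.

Represent each trace as a vector plunging at its apparent dip toward its trend (east-north-up frame): v₁ = (-0.236, 0.882, -0.407), v₂ = (-0.670, 0.562, -0.485).
Cross product v₁ × v₂ gives the pole to the plane: n ∝ (-0.199, 0.158, 0.458).
tan δ = √(n_x²+n_y²)/n_z = 0.254/0.458, so δ = 29.0°.
The horizontal component of n points toward azimuth atan2(n_x, n_y) = 308°, the dip direction.

true dip 29°, dip direction 310°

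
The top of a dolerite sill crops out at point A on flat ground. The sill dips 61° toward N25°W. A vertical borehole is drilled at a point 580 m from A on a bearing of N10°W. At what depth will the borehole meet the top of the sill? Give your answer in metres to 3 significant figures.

The hole lies 15° from the dip direction, so the down-dip offset is 580 × cos 15° = 560.24 m.
Depth = down-dip offset × tan(dip) = 560.24 × tan 61° = 560.24 × 1.8040
Depth = 1010.69 m

1010 m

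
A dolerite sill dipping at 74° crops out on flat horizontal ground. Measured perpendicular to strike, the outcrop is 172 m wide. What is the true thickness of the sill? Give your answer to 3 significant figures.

165 m

True thickness t = w · sin(dip) = 172 × sin 74°
t = 172 × 0.9613 = 165.337 m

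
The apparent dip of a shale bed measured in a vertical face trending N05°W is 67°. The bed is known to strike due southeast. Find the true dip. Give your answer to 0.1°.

β = acute angle between strike due southeast and section N05°W = 40°.
tan(true dip) = tan 67° / sin 40° = 3.6651
true dip = arctan 3.6651 = 74.74°

74.7°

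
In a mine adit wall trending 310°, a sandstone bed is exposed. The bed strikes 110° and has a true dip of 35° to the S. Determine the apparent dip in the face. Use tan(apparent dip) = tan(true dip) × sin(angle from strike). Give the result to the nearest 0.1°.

The section lies 20° from the strike.
tan(apparent dip) = tan 35° · sin 20° = 0.2395
apparent dip = arctan 0.2395 = 13.47°

13.5°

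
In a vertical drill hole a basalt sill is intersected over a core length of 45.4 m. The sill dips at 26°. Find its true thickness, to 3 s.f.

True thickness t = h · cos(dip) = 45.4 × cos 26°
t = 45.4 × 0.8988 = 40.805 m

40.8 m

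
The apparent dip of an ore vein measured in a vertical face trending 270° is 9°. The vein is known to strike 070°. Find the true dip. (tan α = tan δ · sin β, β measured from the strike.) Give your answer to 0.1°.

24.8°

β = acute angle between strike 070° and section 270° = 20°.
tan δ = tan α / sin β = tan 9° / sin 20° = 0.1584 / 0.3420 = 0.4631
δ = arctan(0.4631) = 24.85°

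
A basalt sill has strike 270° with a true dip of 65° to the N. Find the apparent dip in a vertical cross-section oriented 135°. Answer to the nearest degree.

The strike is 270° and the section trends 135°; the acute angle between them is β = 45°.
tan α = tan 65° × sin 45° = 2.1445 × 0.7071 = 1.5164
apparent dip = arctan 1.5164 = 56.60°

57°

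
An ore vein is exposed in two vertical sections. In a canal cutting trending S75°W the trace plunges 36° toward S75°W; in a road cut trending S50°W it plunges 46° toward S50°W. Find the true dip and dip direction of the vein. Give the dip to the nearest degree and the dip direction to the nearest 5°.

Represent each trace as a vector plunging at its apparent dip toward its trend (east-north-up frame): v₁ = (-0.781, -0.209, -0.588), v₂ = (-0.532, -0.447, -0.719).
Cross product v₁ × v₂ gives the pole to the plane: n ∝ (-0.112, -0.249, 0.238).
tan δ = √(n_x²+n_y²)/n_z = 0.273/0.238, so δ = 49.0°.
The horizontal component of n points toward azimuth atan2(n_x, n_y) = 204°, the dip direction.

true dip 49°, dip direction 205°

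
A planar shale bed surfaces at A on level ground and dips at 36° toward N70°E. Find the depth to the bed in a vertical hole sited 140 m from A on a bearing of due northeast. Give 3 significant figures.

The hole lies 25° from the dip direction, so the down-dip offset is 140 × cos 25° = 126.88 m.
Depth = down-dip offset × tan(dip) = 126.88 × tan 36° = 126.88 × 0.7265
Depth = 92.19 m

92.2 m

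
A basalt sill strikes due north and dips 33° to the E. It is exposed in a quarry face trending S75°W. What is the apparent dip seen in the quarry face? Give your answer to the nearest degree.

32°

The strike is due north and the section trends S75°W; the acute angle between them is β = 75°.
tan α = tan 33° × sin 75° = 0.6494 × 0.9659 = 0.6273
α = arctan(0.6273) = 32.10°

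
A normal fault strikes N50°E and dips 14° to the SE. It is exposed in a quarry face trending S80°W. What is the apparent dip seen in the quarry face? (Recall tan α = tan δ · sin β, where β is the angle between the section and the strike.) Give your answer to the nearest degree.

7°

The section lies 30° from the strike.
tan(apparent dip) = tan 14° · sin 30° = 0.1247
α = arctan(0.1247) = 7.11°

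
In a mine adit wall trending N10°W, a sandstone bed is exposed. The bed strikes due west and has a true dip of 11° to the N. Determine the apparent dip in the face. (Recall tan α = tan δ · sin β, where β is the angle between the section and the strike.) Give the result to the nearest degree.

11°

The strike is due west and the section trends N10°W; the acute angle between them is β = 80°.
tan α = tan 11° × sin 80° = 0.1944 × 0.9848 = 0.1914
apparent dip = arctan 0.1914 = 10.84°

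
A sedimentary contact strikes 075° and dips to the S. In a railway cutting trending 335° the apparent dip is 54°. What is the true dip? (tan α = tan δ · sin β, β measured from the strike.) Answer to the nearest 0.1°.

The section is 80° from the strike.
tan(true dip) = tan 54° / sin 80° = 1.3976
true dip = arctan 1.3976 = 54.42°

54.4°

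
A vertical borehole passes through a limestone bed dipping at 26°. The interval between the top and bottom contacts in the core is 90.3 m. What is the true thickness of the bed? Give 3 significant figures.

True thickness t = h · cos(dip) = 90.3 × cos 26°
t = 90.3 × 0.8988 = 81.161 m

81.2 m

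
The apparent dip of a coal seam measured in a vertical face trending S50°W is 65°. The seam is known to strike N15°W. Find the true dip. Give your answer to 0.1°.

67.1°

The section is 65° from the strike.
tan δ = tan α / sin β = tan 65° / sin 65° = 2.1445 / 0.9063 = 2.3662
δ = arctan(2.3662) = 67.09°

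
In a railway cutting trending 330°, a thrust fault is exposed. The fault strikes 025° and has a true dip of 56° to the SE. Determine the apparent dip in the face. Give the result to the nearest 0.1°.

50.5°

The section lies 55° from the strike.
tan α = tan 56° × sin 55° = 1.4826 × 0.8192 = 1.2144
α = arctan(1.2144) = 50.53°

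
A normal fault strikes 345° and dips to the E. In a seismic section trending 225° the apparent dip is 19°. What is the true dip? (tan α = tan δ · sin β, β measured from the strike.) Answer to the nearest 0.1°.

21.7°

β = acute angle between strike 345° and section 225° = 60°.
tan δ = tan α / sin β = tan 19° / sin 60° = 0.3443 / 0.8660 = 0.3976
true dip = arctan 0.3976 = 21.68°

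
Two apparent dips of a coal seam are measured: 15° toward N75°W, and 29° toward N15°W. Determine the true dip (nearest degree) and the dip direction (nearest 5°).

Represent each trace as a vector plunging at its apparent dip toward its trend (east-north-up frame): v₁ = (-0.933, 0.250, -0.259), v₂ = (-0.226, 0.845, -0.485).
Cross product v₁ × v₂ gives the pole to the plane: n ∝ (-0.097, 0.394, 0.732).
tan δ = √(n_x²+n_y²)/n_z = 0.406/0.732, so δ = 29.0°.
Dip direction = atan2(-0.097, 0.394) = 346° (azimuth of n's horizontal projection).

true dip 29°, dip direction 345°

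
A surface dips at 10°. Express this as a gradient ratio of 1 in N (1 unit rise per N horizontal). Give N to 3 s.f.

1 : N means tan θ = 1/N, so N = 1/tan 10° = 1/0.1763

1 in 5.67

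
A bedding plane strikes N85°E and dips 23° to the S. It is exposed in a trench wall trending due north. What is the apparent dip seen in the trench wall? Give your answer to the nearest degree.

The section lies 85° from the strike.
tan α = tan 23° × sin 85° = 0.4245 × 0.9962 = 0.4229
apparent dip = arctan 0.4229 = 22.92°

23°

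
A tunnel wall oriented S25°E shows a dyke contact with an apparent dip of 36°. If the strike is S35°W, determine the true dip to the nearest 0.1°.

40.0°

The section is 60° from the strike.
tan(true dip) = tan 36° / sin 60° = 0.8389
δ = arctan(0.8389) = 39.99°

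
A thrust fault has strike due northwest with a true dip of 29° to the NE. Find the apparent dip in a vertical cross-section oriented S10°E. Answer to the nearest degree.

18°

The strike is due northwest and the section trends S10°E; the acute angle between them is β = 35°.
tan α = tan 29° × sin 35° = 0.5543 × 0.5736 = 0.3179
α = arctan(0.3179) = 17.64°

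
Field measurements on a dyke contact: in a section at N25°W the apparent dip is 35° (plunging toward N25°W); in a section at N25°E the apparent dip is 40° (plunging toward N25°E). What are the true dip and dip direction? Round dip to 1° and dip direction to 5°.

true dip 41°, dip direction 010°

Represent each trace as a vector plunging at its apparent dip toward its trend (east-north-up frame): v₁ = (-0.346, 0.742, -0.574), v₂ = (0.324, 0.694, -0.643).
n = v₁ × v₂ = (0.079, 0.408, 0.481) (taken with n_z > 0).
True dip = arccos(n_z / |n|) = arccos(0.7563) = 40.9°.
Dip direction = azimuth of (n_x, n_y) = atan2(0.079, 0.408) = 11°.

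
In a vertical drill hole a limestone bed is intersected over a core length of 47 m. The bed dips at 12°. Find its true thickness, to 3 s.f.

True thickness t = h · cos(dip) = 47 × cos 12°
t = 47 × 0.9781 = 45.973 m

46.0 m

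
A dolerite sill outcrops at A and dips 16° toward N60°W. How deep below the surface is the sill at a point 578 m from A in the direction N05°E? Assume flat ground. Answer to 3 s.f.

70.0 m

The hole lies 65° from the dip direction, so the down-dip offset is 578 × cos 65° = 244.27 m.
Depth = down-dip offset × tan(dip) = 244.27 × tan 16° = 244.27 × 0.2867
Depth = 70.04 m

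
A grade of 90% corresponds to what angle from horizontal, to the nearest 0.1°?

tan θ = 90/100 = 0.9000
θ = arctan(0.9000) = 41.99°

42.0°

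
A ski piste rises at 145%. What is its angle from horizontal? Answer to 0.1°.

55.4°

tan θ = 145/100 = 1.4500
θ = arctan(1.4500) = 55.41°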